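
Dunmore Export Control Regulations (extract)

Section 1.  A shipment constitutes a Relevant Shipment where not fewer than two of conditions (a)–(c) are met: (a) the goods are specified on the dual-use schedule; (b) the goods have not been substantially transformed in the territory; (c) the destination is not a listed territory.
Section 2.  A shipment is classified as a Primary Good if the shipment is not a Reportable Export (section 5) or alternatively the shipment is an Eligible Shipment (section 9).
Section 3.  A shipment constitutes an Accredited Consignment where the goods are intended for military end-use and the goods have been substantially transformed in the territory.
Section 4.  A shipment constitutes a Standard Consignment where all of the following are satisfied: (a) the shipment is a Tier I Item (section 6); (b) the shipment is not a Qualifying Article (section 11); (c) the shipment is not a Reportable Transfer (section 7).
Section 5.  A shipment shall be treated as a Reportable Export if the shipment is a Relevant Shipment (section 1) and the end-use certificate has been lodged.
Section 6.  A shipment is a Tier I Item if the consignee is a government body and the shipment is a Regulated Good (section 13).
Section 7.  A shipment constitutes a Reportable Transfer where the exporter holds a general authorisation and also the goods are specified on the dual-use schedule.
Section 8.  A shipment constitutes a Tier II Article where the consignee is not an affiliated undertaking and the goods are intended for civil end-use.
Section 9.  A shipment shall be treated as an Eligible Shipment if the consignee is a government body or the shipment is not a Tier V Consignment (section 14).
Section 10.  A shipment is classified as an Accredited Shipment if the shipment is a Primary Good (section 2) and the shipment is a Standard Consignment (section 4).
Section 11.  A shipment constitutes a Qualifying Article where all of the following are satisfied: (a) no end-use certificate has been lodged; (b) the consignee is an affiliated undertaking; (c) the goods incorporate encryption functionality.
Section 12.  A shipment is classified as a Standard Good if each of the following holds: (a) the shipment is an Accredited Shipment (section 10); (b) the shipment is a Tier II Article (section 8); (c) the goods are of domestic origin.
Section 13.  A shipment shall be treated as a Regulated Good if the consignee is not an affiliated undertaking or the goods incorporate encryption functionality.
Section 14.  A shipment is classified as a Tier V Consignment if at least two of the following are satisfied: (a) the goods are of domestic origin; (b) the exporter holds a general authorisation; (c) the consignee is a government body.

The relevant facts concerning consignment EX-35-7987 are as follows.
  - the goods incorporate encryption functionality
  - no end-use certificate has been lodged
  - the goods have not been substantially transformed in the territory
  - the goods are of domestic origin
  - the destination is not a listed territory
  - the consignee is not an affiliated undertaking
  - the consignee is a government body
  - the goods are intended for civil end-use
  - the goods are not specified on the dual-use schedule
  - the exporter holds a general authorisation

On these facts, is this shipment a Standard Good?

Yes

Under section 1: the goods are specified on the dual-use schedule? no; the goods have not been substantially transformed in the territory? yes; the destination is not a listed territory? yes — 2 of 3 hold (need ≥2) → satisfied.
Under section 5: Relevant Shipment (section 1)? yes; and the end-use certificate has been lodged? no. So the shipment is not a Reportable Export.
Under section 14: the goods are of domestic origin? yes; the exporter holds a general authorisation? yes; the consignee is a government body? yes — 3 of 3 hold (need ≥2) → satisfied.
Under section 9: the consignee is a government body? yes; or not a Tier V Consignment (section 14)? no. So the shipment is an Eligible Shipment.
Under section 2: not a Reportable Export (section 5)? yes; or Eligible Shipment (section 9)? yes. So the shipment is a Primary Good.
Under section 13: the consignee is not an affiliated undertaking? yes; or the goods incorporate encryption functionality? yes. So the shipment is a Regulated Good.
Under section 6: the consignee is a government body? yes; and Regulated Good (section 13)? yes. So the shipment is a Tier I Item.
Under section 11: no end-use certificate has been lodged? yes; and the consignee is an affiliated undertaking? no; and the goods incorporate encryption functionality? yes. So the shipment is not a Qualifying Article.
Under section 7: the exporter holds a general authorisation? yes; and the goods are specified on the dual-use schedule? no. So the shipment is not a Reportable Transfer.
Under section 4: Tier I Item (section 6)? yes; and not a Qualifying Article (section 11)? yes; and not a Reportable Transfer (section 7)? yes. So the shipment is a Standard Consignment.
Under section 10: Primary Good (section 2)? yes; and Standard Consignment (section 4)? yes. So the shipment is an Accredited Shipment.
Under section 8: the consignee is not an affiliated undertaking? yes; and the goods are intended for civil end-use? yes. So the shipment is a Tier II Article.
Under section 12: Accredited Shipment (section 10)? yes; and Tier II Article (section 8)? yes; and the goods are of domestic origin? yes. So the shipment is a Standard Good.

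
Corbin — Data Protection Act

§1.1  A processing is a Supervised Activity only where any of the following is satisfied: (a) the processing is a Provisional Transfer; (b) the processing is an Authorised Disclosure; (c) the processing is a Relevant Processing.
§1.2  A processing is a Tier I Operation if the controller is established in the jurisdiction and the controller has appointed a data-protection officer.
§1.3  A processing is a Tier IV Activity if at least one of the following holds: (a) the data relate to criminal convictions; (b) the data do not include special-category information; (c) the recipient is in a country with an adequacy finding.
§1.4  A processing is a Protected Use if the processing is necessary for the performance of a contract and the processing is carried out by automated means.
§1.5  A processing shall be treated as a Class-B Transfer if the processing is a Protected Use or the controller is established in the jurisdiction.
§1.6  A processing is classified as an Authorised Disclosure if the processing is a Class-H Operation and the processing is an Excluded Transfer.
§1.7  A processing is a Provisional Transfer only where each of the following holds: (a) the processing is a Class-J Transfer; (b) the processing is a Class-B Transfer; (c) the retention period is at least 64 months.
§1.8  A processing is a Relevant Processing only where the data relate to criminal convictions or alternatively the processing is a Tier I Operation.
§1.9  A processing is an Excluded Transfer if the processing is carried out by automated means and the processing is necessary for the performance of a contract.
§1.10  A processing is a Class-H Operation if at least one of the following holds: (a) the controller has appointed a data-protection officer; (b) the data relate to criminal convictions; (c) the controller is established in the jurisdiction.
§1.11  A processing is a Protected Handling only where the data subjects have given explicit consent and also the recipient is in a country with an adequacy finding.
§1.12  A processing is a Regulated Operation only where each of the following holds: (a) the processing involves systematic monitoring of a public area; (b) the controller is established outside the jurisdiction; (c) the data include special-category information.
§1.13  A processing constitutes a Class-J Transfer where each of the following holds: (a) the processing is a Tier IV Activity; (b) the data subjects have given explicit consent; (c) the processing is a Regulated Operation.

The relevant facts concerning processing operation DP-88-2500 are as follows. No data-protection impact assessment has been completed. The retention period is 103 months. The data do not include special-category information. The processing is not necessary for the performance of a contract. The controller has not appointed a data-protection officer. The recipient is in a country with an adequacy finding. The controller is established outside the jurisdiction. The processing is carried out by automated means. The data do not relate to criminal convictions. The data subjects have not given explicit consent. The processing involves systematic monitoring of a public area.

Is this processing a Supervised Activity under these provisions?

No

§1.3 — Tier IV Activity: [the data relate to criminal convictions? no] OR [the data do not include special-category information? yes] OR [the recipient is in a country with an adequacy finding? yes] → satisfied.
§1.12 — Regulated Operation: [the processing involves systematic monitoring of a public area? yes] AND [the controller is established outside the jurisdiction? yes] AND [the data include special-category information? no] → not satisfied.
§1.13 — Class-J Transfer: [Tier IV Activity (§1.3)? yes] AND [the data subjects have given explicit consent? no] AND [Regulated Operation (§1.12)? no] → not satisfied.
§1.4 — Protected Use: [the processing is necessary for the performance of a contract? no] AND [the processing is carried out by automated means? yes] → not satisfied.
§1.5 — Class-B Transfer: [Protected Use (§1.4)? no] OR [the controller is established in the jurisdiction? no] → not satisfied.
§1.7 — Provisional Transfer: [Class-J Transfer (§1.13)? no] AND [Class-B Transfer (§1.5)? no] AND [retention period: 103 months ≥ 64 months? yes] → not satisfied.
§1.10 — Class-H Operation: [the controller has appointed a data-protection officer? no] OR [the data relate to criminal convictions? no] OR [the controller is established in the jurisdiction? no] → not satisfied.
§1.9 — Excluded Transfer: [the processing is carried out by automated means? yes] AND [the processing is necessary for the performance of a contract? no] → not satisfied.
§1.6 — Authorised Disclosure: [Class-H Operation (§1.10)? no] AND [Excluded Transfer (§1.9)? no] → not satisfied.
§1.2 — Tier I Operation: [the controller is established in the jurisdiction? no] AND [the controller has appointed a data-protection officer? no] → not satisfied.
§1.8 — Relevant Processing: [the data relate to criminal convictions? no] OR [Tier I Operation (§1.2)? no] → not satisfied.
§1.1 — Supervised Activity: [Provisional Transfer (§1.7)? no] OR [Authorised Disclosure (§1.6)? no] OR [Relevant Processing (§1.8)? no] → not satisfied.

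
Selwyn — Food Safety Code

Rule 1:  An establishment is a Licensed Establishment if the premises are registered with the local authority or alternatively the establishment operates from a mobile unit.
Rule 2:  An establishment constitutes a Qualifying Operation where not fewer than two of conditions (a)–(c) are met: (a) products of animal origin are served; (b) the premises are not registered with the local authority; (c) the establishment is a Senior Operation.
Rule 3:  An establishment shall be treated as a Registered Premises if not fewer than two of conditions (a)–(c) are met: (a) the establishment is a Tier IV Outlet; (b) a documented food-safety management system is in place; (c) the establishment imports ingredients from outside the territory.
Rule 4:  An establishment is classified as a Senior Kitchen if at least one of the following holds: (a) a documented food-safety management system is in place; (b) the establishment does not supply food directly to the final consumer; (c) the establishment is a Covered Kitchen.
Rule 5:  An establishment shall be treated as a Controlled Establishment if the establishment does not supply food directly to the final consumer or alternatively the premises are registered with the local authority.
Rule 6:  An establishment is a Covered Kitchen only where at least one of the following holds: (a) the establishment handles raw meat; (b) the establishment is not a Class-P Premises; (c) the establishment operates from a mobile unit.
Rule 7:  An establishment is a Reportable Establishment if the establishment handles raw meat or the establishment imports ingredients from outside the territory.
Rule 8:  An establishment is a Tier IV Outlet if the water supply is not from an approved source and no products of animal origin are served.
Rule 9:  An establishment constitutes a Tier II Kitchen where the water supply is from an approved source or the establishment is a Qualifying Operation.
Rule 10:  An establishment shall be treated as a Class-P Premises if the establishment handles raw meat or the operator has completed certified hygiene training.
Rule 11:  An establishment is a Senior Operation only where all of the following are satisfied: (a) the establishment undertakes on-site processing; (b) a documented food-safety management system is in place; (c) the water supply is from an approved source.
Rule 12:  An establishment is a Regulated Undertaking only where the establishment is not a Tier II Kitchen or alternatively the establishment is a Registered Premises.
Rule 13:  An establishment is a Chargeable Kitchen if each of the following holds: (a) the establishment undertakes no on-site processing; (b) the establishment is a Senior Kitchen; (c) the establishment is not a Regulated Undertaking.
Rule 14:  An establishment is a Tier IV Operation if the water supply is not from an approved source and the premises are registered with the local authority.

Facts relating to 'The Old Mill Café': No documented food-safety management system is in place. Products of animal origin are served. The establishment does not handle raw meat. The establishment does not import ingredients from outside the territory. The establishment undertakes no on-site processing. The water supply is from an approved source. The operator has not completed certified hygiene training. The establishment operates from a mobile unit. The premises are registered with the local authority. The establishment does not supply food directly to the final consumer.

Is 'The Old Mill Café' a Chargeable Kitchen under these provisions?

Yes

rule 10 — Class-P Premises: [the establishment handles raw meat? no] OR [the operator has completed certified hygiene training? no] → not satisfied.
rule 6 — Covered Kitchen: [the establishment handles raw meat? no] OR [not a Class-P Premises (rule 10)? yes] OR [the establishment operates from a mobile unit? yes] → satisfied.
rule 4 — Senior Kitchen: [a documented food-safety management system is in place? no] OR [the establishment does not supply food directly to the final consumer? yes] OR [Covered Kitchen (rule 6)? yes] → satisfied.
rule 11 — Senior Operation: [the establishment undertakes on-site processing? no] AND [a documented food-safety management system is in place? no] AND [the water supply is from an approved source? yes] → not satisfied.
rule 2 — Qualifying Operation: products of animal origin are served? yes; the premises are not registered with the local authority? no; Senior Operation (rule 11)? no — 1 of 3 hold (need ≥2) → not satisfied.
rule 9 — Tier II Kitchen: [the water supply is from an approved source? yes] OR [Qualifying Operation (rule 2)? no] → satisfied.
rule 8 — Tier IV Outlet: [the water supply is not from an approved source? no] AND [no products of animal origin are served? no] → not satisfied.
rule 3 — Registered Premises: Tier IV Outlet (rule 8)? no; a documented food-safety management system is in place? no; the establishment imports ingredients from outside the territory? no — 0 of 3 hold (need ≥2) → not satisfied.
rule 12 — Regulated Undertaking: [not a Tier II Kitchen (rule 9)? no] OR [Registered Premises (rule 3)? no] → not satisfied.
rule 13 — Chargeable Kitchen: [the establishment undertakes no on-site processing? yes] AND [Senior Kitchen (rule 4)? yes] AND [not a Regulated Undertaking (rule 12)? yes] → satisfied.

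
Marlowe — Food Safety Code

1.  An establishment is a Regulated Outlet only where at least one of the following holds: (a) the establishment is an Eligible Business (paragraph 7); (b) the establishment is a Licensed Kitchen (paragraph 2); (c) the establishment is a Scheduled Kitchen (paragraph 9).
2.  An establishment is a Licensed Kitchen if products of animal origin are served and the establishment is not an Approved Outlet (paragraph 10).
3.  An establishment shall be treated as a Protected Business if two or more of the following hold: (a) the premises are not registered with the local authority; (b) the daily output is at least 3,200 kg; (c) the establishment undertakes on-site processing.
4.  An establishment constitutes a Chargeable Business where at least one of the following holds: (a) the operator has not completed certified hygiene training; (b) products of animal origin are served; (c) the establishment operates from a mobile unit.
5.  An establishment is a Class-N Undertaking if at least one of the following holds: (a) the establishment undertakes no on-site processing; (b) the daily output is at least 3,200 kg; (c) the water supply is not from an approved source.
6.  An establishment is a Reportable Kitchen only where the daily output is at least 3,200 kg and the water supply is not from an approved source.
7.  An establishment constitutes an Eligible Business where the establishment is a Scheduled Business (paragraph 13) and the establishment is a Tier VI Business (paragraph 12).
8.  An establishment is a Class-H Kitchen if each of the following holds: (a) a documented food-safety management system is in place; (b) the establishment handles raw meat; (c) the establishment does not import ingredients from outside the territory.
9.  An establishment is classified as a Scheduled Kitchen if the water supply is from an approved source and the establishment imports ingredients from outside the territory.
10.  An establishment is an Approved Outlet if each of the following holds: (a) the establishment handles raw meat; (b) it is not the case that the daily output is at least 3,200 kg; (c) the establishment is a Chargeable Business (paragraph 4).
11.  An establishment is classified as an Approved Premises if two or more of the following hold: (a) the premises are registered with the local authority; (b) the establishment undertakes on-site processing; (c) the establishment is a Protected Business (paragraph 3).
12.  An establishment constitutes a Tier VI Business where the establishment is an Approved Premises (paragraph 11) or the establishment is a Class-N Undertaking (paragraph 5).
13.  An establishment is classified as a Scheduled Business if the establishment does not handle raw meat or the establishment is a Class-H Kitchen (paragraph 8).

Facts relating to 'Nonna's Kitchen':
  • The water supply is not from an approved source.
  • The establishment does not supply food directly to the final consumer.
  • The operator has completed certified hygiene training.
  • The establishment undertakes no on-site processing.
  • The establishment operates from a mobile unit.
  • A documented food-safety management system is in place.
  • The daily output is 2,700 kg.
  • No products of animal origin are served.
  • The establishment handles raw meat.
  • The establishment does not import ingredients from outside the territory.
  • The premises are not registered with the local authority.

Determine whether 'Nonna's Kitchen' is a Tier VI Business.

Yes

Under paragraph 3: the premises are not registered with the local authority? yes; daily output: 2,700 kg ≥ 3,200 kg? no; the establishment undertakes on-site processing? no — 1 of 3 hold (need ≥2) → not satisfied.
Under paragraph 11: the premises are registered with the local authority? no; the establishment undertakes on-site processing? no; Protected Business (paragraph 3)? no — 0 of 3 hold (need ≥2) → not satisfied.
Under paragraph 5: the establishment undertakes no on-site processing? yes; or daily output: 2,700 kg ≥ 3,200 kg? no; or the water supply is not from an approved source? yes. So the establishment is a Class-N Undertaking.
Under paragraph 12: Approved Premises (paragraph 11)? no; or Class-N Undertaking (paragraph 5)? yes. So the establishment is a Tier VI Business.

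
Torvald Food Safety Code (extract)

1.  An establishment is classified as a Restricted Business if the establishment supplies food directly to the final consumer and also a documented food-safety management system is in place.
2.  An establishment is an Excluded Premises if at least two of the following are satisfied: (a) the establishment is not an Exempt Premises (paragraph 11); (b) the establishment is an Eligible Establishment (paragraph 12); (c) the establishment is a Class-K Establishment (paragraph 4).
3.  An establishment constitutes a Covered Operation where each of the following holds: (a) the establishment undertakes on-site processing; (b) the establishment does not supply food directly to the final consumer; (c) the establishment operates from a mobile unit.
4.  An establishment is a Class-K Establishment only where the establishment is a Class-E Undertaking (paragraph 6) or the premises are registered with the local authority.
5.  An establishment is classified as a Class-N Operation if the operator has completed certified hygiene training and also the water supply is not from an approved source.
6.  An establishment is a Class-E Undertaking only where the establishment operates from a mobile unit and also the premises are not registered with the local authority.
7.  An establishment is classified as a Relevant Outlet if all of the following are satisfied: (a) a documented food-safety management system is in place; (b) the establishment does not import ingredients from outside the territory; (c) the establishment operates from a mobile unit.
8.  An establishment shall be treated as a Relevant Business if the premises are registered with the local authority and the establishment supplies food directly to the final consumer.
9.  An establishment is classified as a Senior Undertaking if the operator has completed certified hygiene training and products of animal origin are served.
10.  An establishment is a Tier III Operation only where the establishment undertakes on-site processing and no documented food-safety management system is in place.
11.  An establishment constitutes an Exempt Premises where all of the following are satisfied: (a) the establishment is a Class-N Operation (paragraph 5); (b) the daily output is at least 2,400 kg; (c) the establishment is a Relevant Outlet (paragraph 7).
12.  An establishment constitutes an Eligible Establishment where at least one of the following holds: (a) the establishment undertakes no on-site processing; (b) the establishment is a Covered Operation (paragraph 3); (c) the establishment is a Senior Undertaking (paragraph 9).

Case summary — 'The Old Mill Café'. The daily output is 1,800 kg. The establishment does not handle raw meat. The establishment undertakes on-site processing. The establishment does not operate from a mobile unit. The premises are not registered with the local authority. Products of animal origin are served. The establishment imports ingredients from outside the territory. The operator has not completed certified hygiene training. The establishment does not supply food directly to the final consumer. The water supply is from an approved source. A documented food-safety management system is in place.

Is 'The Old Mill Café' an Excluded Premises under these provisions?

No

paragraph 5 — Class-N Operation: [the operator has completed certified hygiene training? no] AND [the water supply is not from an approved source? no] → not satisfied.
paragraph 7 — Relevant Outlet: [a documented food-safety management system is in place? yes] AND [the establishment does not import ingredients from outside the territory? no] AND [the establishment operates from a mobile unit? no] → not satisfied.
paragraph 11 — Exempt Premises: [Class-N Operation (paragraph 5)? no] AND [daily output: 1,800 kg ≥ 2,400 kg? no] AND [Relevant Outlet (paragraph 7)? no] → not satisfied.
paragraph 3 — Covered Operation: [the establishment undertakes on-site processing? yes] AND [the establishment does not supply food directly to the final consumer? yes] AND [the establishment operates from a mobile unit? no] → not satisfied.
paragraph 9 — Senior Undertaking: [the operator has completed certified hygiene training? no] AND [products of animal origin are served? yes] → not satisfied.
paragraph 12 — Eligible Establishment: [the establishment undertakes no on-site processing? no] OR [Covered Operation (paragraph 3)? no] OR [Senior Undertaking (paragraph 9)? no] → not satisfied.
paragraph 6 — Class-E Undertaking: [the establishment operates from a mobile unit? no] AND [the premises are not registered with the local authority? yes] → not satisfied.
paragraph 4 — Class-K Establishment: [Class-E Undertaking (paragraph 6)? no] OR [the premises are registered with the local authority? no] → not satisfied.
paragraph 2 — Excluded Premises: not an Exempt Premises (paragraph 11)? yes; Eligible Establishment (paragraph 12)? no; Class-K Establishment (paragraph 4)? no — 1 of 3 hold (need ≥2) → not satisfied.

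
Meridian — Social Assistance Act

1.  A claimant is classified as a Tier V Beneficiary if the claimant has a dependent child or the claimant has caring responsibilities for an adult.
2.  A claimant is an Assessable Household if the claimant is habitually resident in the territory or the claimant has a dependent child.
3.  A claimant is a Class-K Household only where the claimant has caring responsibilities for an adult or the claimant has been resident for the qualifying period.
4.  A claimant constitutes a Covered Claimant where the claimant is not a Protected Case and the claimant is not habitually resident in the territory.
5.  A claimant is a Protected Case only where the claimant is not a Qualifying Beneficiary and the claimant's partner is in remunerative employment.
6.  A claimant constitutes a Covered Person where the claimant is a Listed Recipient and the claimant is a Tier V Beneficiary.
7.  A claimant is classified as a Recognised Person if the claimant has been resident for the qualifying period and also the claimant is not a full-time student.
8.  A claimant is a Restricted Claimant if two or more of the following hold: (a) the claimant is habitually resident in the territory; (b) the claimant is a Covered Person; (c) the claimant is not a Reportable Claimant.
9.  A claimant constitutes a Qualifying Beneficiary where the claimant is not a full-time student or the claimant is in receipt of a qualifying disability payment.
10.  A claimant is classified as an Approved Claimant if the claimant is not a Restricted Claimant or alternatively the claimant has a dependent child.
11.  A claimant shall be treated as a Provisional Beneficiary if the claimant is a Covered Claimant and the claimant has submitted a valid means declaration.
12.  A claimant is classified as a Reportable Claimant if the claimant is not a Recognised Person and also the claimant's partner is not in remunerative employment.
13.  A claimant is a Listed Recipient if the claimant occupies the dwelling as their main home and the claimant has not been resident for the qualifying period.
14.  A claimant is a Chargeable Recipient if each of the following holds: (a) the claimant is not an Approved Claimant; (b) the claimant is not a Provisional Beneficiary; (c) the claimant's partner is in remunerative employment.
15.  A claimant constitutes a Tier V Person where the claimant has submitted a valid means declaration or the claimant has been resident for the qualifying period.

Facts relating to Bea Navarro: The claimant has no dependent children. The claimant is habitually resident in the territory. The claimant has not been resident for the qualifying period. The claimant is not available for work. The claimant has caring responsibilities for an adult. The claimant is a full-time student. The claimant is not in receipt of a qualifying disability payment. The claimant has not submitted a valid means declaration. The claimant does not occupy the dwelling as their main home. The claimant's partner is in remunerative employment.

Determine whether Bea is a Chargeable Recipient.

Yes

paragraph 13 — Listed Recipient: [the claimant occupies the dwelling as their main home? no] AND [the claimant has not been resident for the qualifying period? yes] → not satisfied.
paragraph 1 — Tier V Beneficiary: [the claimant has a dependent child? no] OR [the claimant has caring responsibilities for an adult? yes] → satisfied.
paragraph 6 — Covered Person: [Listed Recipient (paragraph 13)? no] AND [Tier V Beneficiary (paragraph 1)? yes] → not satisfied.
paragraph 7 — Recognised Person: [the claimant has been resident for the qualifying period? no] AND [the claimant is not a full-time student? no] → not satisfied.
paragraph 12 — Reportable Claimant: [not a Recognised Person (paragraph 7)? yes] AND [the claimant's partner is not in remunerative employment? no] → not satisfied.
paragraph 8 — Restricted Claimant: the claimant is habitually resident in the territory? yes; Covered Person (paragraph 6)? no; not a Reportable Claimant (paragraph 12)? yes — 2 of 3 hold (need ≥2) → satisfied.
paragraph 10 — Approved Claimant: [not a Restricted Claimant (paragraph 8)? no] OR [the claimant has a dependent child? no] → not satisfied.
paragraph 9 — Qualifying Beneficiary: [the claimant is not a full-time student? no] OR [the claimant is in receipt of a qualifying disability payment? no] → not satisfied.
paragraph 5 — Protected Case: [not a Qualifying Beneficiary (paragraph 9)? yes] AND [the claimant's partner is in remunerative employment? yes] → satisfied.
paragraph 4 — Covered Claimant: [not a Protected Case (paragraph 5)? no] AND [the claimant is not habitually resident in the territory? no] → not satisfied.
paragraph 11 — Provisional Beneficiary: [Covered Claimant (paragraph 4)? no] AND [the claimant has submitted a valid means declaration? no] → not satisfied.
paragraph 14 — Chargeable Recipient: [not an Approved Claimant (paragraph 10)? yes] AND [not a Provisional Beneficiary (paragraph 11)? yes] AND [the claimant's partner is in remunerative employment? yes] → satisfied.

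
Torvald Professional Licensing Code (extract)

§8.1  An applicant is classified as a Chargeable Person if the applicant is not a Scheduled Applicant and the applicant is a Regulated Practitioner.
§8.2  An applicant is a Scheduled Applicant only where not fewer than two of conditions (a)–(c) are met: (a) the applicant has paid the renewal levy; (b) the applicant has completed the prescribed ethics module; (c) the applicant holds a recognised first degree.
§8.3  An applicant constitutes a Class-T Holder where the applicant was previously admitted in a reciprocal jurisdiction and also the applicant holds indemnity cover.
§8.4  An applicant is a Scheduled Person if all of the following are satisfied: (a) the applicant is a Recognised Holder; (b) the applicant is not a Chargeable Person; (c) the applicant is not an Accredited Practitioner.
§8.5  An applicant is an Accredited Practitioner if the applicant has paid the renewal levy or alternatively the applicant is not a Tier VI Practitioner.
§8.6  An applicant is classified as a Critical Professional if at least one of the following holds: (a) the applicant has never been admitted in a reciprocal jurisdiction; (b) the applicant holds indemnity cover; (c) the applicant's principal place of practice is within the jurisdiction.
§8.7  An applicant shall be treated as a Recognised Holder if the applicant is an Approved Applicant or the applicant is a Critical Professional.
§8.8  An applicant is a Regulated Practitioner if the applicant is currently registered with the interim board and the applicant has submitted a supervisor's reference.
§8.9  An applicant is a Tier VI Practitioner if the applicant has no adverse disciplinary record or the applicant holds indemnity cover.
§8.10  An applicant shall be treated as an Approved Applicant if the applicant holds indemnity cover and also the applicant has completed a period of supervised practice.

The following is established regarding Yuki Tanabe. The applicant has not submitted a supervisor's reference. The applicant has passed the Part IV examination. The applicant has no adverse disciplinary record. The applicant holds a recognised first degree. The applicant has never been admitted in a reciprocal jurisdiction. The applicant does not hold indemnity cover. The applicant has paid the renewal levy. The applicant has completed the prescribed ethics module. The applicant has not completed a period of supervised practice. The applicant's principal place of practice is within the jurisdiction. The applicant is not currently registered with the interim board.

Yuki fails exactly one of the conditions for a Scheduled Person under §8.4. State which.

Accredited Practitioner

Under §8.10: the applicant holds indemnity cover? no; and the applicant has completed a period of supervised practice? no. So the applicant is not an Approved Applicant.
Under §8.6: the applicant has never been admitted in a reciprocal jurisdiction? yes; or the applicant holds indemnity cover? no; or the applicant's principal place of practice is within the jurisdiction? yes. So the applicant is a Critical Professional.
Under §8.7: Approved Applicant (§8.10)? no; or Critical Professional (§8.6)? yes. So the applicant is a Recognised Holder.
Under §8.2: the applicant has paid the renewal levy? yes; the applicant has completed the prescribed ethics module? yes; the applicant holds a recognised first degree? yes — 3 of 3 hold (need ≥2) → satisfied.
Under §8.8: the applicant is currently registered with the interim board? no; and the applicant has submitted a supervisor's reference? no. So the applicant is not a Regulated Practitioner.
Under §8.1: not a Scheduled Applicant (§8.2)? no; and Regulated Practitioner (§8.8)? no. So the applicant is not a Chargeable Person.
Under §8.9: the applicant has no adverse disciplinary record? yes; or the applicant holds indemnity cover? no. So the applicant is a Tier VI Practitioner.
Under §8.5: the applicant has paid the renewal levy? yes; or not a Tier VI Practitioner (§8.9)? no. So the applicant is an Accredited Practitioner.
Under §8.4: Recognised Holder (§8.7)? yes; and not a Chargeable Person (§8.1)? yes; and not an Accredited Practitioner (§8.5)? no. So the applicant is not a Scheduled Person.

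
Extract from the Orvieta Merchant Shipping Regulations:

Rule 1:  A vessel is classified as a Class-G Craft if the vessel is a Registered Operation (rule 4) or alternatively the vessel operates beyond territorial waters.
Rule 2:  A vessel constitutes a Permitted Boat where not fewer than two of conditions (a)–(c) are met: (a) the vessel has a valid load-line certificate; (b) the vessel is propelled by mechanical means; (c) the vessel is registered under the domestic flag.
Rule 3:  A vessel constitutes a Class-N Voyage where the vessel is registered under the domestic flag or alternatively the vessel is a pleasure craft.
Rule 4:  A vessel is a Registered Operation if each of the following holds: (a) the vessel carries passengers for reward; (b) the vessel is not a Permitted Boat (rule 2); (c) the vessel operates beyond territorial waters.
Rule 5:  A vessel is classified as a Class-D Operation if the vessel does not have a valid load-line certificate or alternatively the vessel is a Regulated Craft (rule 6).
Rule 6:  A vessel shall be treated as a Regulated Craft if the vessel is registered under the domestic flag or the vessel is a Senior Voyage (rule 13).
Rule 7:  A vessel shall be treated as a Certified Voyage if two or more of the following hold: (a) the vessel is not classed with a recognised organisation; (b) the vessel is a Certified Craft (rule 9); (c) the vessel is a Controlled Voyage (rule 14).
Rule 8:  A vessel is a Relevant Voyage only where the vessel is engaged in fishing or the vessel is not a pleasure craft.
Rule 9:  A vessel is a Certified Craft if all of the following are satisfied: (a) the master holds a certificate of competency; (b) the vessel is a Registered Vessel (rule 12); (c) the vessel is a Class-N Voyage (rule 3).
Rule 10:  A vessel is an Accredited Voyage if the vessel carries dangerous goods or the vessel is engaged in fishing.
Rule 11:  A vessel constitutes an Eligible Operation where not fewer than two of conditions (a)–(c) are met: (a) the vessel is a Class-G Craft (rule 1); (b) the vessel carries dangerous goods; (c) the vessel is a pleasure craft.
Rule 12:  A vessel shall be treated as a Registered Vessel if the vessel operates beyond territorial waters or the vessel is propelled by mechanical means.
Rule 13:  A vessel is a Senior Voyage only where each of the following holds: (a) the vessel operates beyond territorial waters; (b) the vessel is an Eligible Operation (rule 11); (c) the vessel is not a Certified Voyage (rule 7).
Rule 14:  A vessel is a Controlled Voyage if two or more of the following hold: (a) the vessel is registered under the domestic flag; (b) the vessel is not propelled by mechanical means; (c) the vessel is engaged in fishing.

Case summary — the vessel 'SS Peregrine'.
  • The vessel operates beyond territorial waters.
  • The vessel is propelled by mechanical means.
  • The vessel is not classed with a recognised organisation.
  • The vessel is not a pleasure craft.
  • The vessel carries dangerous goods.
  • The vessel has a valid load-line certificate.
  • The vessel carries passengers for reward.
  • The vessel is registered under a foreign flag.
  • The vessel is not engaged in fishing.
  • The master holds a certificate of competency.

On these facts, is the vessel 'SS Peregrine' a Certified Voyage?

Under rule 12: the vessel operates beyond territorial waters? yes; or the vessel is propelled by mechanical means? yes. So the vessel is a Registered Vessel.
Under rule 3: the vessel is registered under the domestic flag? no; or the vessel is a pleasure craft? no. So the vessel is not a Class-N Voyage.
Under rule 9: the master holds a certificate of competency? yes; and Registered Vessel (rule 12)? yes; and Class-N Voyage (rule 3)? no. So the vessel is not a Certified Craft.
Under rule 14: the vessel is registered under the domestic flag? no; the vessel is not propelled by mechanical means? no; the vessel is engaged in fishing? no — 0 of 3 hold (need ≥2) → not satisfied.
Under rule 7: the vessel is not classed with a recognised organisation? yes; Certified Craft (rule 9)? no; Controlled Voyage (rule 14)? no — 1 of 3 hold (need ≥2) → not satisfied.

No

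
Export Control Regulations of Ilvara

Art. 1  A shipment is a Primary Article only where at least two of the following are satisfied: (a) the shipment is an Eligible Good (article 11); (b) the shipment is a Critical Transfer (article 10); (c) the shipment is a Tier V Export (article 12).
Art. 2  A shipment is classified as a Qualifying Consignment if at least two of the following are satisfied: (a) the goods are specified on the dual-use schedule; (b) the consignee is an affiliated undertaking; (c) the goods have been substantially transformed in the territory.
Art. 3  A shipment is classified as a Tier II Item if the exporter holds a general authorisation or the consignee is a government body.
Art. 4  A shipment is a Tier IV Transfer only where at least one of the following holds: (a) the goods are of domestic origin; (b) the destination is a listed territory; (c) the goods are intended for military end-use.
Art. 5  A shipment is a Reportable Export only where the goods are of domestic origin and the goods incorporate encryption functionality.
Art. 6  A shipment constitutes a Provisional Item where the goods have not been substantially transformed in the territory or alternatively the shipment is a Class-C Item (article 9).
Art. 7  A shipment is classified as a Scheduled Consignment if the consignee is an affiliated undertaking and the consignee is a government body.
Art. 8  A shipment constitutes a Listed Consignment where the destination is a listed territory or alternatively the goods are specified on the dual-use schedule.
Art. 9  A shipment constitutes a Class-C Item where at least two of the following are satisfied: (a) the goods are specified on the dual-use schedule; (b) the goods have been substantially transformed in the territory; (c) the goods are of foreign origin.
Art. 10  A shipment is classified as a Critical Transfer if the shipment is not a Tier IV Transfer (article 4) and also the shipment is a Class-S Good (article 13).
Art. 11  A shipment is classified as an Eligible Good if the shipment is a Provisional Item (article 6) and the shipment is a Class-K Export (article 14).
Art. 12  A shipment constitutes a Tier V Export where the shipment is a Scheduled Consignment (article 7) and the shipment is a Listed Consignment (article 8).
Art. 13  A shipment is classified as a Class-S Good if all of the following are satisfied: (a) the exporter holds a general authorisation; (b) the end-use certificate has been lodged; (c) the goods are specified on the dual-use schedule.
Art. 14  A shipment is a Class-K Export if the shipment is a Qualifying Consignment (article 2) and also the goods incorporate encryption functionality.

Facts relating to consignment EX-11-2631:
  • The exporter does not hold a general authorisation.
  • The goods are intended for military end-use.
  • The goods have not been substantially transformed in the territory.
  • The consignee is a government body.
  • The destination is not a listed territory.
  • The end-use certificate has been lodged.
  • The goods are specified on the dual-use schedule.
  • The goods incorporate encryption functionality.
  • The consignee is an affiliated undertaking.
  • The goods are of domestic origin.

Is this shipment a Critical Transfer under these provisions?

No

Under article 4: the goods are of domestic origin? yes; or the destination is a listed territory? no; or the goods are intended for military end-use? yes. So the shipment is a Tier IV Transfer.
Under article 13: the exporter holds a general authorisation? no; and the end-use certificate has been lodged? yes; and the goods are specified on the dual-use schedule? yes. So the shipment is not a Class-S Good.
Under article 10: not a Tier IV Transfer (article 4)? no; and Class-S Good (article 13)? no. So the shipment is not a Critical Transfer.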